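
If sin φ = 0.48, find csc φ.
csc φ = 1/sin φ = 2.083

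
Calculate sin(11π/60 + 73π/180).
sin(11π/60 + 73π/180) = sin 11π/60 cos 73π/180 + cos 11π/60 sin 73π/180 = 0.9613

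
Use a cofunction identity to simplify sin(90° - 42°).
sin(90° - 42°) = cos(42°)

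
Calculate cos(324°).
cos(324°) = 0.809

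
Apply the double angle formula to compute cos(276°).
cos(276°) = cos²138° - sin²138° = 0.1045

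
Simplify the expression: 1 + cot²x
1 + cot²x = csc²x (using Pythagorean identity)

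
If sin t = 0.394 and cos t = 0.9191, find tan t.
tan t = sin t / cos t = 0.4287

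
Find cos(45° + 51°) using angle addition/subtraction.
cos(45° + 51°) = cos 45° cos 51° - sin 45° sin 51° = -0.1045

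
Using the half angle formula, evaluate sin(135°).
sin(135°) = √((1 - cos 270°)/2) = √2/2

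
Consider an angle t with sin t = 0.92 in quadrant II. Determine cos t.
cos t = ±√(1 - sin²t) = -0.3919 (negative in QII)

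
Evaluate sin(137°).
sin(137°) = 0.682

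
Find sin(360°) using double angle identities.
sin(360°) = 2 sin 180° cos 180° = 0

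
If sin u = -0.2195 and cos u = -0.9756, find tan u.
tan u = sin u / cos u = 0.225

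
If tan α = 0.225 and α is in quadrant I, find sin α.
sin α = 0.2195 (using tan²α + 1 = sec²α)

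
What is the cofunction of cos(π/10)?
cos(π/10) = sin(π/2 - π/10) = sin(2π/5)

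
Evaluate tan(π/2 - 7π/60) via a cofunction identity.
tan(π/2 - 7π/60) = cot(7π/60) = 2.605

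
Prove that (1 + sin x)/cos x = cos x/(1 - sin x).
LHS = (1 + sin x)(1 - sin x) / (cos x(1 - sin x)) = (1 - sin²x) / (cos x(1 - sin x)) = cos²x / (cos x(1 - sin x)) = cos x/(1 - sin x) = RHS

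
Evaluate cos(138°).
cos(138°) = -0.7431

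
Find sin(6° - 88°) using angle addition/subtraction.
sin(6° - 88°) = sin 6° cos 88° - cos 6° sin 88° = -0.9903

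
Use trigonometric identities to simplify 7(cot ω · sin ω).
7(cot ω · sin ω) = 7(cos ω) (using Quotient identity)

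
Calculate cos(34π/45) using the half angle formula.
cos(34π/45) = -√((1 + cos 68π/45)/2) = -0.7193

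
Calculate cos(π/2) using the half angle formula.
cos(π/2) = √((1 + cos π)/2) = 0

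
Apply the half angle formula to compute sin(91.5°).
sin(91.5°) = √((1 - cos 183°)/2) = 0.9997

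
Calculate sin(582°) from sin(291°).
sin(582°) = 2 sin 291° cos 291° = -0.6691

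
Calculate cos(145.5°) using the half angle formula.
cos(145.5°) = -√((1 + cos 291°)/2) = -0.8241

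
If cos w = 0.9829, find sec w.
sec w = 1/cos w = 1.017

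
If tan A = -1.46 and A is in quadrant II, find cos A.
cos A = -0.5651 (using tan²A + 1 = sec²A)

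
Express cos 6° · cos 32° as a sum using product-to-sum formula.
cos 6° cos 32° = (1/2)[cos(6°-32°) + cos(6°+32°)]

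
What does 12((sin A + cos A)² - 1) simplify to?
12((sin A + cos A)² - 1) = 12(sin(2A)) (using Pythagorean + double angle)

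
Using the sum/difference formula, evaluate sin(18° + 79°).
sin(18° + 79°) = sin 18° cos 79° + cos 18° sin 79° = 0.9925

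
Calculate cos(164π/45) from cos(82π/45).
cos(164π/45) = 2cos²82π/45 - 1 = 0.4384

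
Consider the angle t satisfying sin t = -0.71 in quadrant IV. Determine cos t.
cos t = √(1 - sin²t) = 0.7042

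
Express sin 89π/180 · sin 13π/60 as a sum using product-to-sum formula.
sin 89π/180 sin 13π/60 = (1/2)[cos(89π/180-13π/60) - cos(89π/180+13π/60)]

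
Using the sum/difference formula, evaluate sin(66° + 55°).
sin(66° + 55°) = sin 66° cos 55° + cos 66° sin 55° = 0.8572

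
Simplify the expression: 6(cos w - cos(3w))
6(cos w - cos(3w)) = 6(2 sin(2w) sin w) (using Sum-to-product)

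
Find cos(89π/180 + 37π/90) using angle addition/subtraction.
cos(89π/180 + 37π/90) = cos 89π/180 cos 37π/90 - sin 89π/180 sin 37π/90 = -0.9563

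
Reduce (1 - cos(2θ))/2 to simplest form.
(1 - cos(2θ))/2 = sin²θ (using Power reduction)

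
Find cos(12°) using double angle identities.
cos(12°) = cos²6° - sin²6° = 0.9781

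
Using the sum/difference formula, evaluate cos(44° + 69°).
cos(44° + 69°) = cos 44° cos 69° - sin 44° sin 69° = -0.3907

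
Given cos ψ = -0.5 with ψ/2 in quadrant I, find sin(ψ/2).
sin(ψ/2) = ±√((1 - cos ψ)/2); positive since ψ/2 ∈ QI, so sin(ψ/2) = √3/2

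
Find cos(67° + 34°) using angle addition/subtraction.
cos(67° + 34°) = cos 67° cos 34° - sin 67° sin 34° = -0.1908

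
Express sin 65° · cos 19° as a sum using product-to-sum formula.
sin 65° cos 19° = (1/2)[sin(65°+19°) + sin(65°-19°)]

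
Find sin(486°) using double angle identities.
sin(486°) = 2 sin 243° cos 243° = 0.809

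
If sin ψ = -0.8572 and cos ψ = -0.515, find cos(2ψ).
cos(2ψ) = cos²ψ - sin²ψ = -0.4696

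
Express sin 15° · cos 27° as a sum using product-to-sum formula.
sin 15° cos 27° = (1/2)[sin(15°+27°) + sin(15°-27°)]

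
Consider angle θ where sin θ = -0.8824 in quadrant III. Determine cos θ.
cos θ = ±√(1 - sin²θ) = -0.4705 (negative in QIII)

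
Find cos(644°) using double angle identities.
cos(644°) = 1 - 2sin²322° = 0.2419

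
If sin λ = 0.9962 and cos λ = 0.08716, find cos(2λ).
cos(2λ) = cos²λ - sin²λ = -0.9848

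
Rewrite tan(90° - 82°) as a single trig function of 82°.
tan(90° - 82°) = cot(82°)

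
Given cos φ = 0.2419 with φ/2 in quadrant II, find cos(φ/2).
cos(φ/2) = ±√((1 + cos φ)/2); negative since φ/2 ∈ QII, so cos(φ/2) = -0.788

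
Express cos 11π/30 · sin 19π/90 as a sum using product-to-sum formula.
cos 11π/30 sin 19π/90 = (1/2)[sin(11π/30+19π/90) - sin(11π/30-19π/90)]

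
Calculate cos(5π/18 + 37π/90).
cos(5π/18 + 37π/90) = cos 5π/18 cos 37π/90 - sin 5π/18 sin 37π/90 = -0.5592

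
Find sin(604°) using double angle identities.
sin(604°) = 2 sin 302° cos 302° = -0.8988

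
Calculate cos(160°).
cos(160°) = -0.9397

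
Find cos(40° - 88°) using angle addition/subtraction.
cos(40° - 88°) = cos 40° cos 88° + sin 40° sin 88° = 0.6691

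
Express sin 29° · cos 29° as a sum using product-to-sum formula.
sin 29° cos 29° = (1/2)[sin(29°+29°) + sin(29°-29°)]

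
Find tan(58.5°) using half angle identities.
tan(58.5°) = sin 117° / (1 + cos 117°) = 1.632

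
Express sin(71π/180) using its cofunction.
sin(71π/180) = cos(π/2 - 71π/180) = cos(19π/180)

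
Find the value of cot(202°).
cot(202°) = 2.475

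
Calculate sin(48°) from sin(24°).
sin(48°) = 2 sin 24° cos 24° = 0.7431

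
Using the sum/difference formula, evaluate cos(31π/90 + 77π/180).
cos(31π/90 + 77π/180) = cos 31π/90 cos 77π/180 - sin 31π/90 sin 77π/180 = -0.7547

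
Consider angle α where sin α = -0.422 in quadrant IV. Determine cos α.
cos α = √(1 - sin²α) = 0.9066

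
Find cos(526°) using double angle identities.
cos(526°) = cos²263° - sin²263° = -0.9703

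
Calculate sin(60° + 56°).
sin(60° + 56°) = sin 60° cos 56° + cos 60° sin 56° = 0.8988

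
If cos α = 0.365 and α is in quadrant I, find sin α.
sin α = 0.931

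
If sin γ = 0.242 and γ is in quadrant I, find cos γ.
cos γ = 0.9703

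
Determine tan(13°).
tan(13°) = 0.2309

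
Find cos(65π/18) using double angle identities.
cos(65π/18) = 2cos²65π/36 - 1 = 0.342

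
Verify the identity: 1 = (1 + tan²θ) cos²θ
RHS = sec²θ · cos²θ = (1/cos²θ) · cos²θ = 1 = LHS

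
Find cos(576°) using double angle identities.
cos(576°) = cos²288° - sin²288° = -0.809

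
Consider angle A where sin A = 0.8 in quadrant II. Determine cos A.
cos A = ±√(1 - sin²A) = -0.6 (negative in QII)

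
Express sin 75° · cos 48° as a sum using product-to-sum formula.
sin 75° cos 48° = (1/2)[sin(75°+48°) + sin(75°-48°)]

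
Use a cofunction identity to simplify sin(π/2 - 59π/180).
sin(π/2 - 59π/180) = cos(59π/180)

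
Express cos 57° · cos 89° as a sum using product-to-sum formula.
cos 57° cos 89° = (1/2)[cos(57°-89°) + cos(57°+89°)]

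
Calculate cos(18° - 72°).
cos(18° - 72°) = cos 18° cos 72° + sin 18° sin 72° = 0.5878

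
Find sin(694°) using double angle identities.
sin(694°) = 2 sin 347° cos 347° = -0.4384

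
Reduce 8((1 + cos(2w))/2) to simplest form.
8((1 + cos(2w))/2) = 8(cos²w) (using Power reduction)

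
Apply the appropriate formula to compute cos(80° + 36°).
cos(80° + 36°) = cos 80° cos 36° - sin 80° sin 36° = -0.4384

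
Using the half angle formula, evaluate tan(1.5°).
tan(1.5°) = sin 3° / (1 + cos 3°) = 0.02619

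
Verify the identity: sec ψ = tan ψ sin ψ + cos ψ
RHS = sin²ψ/cos ψ + cos ψ = (sin²ψ + cos²ψ)/cos ψ = 1/cos ψ = sec ψ = LHS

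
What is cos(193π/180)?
cos(193π/180) = -0.9744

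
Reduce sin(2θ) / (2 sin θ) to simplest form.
sin(2θ) / (2 sin θ) = cos θ (using Double angle)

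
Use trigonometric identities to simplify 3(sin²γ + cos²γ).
3(sin²γ + cos²γ) = 3 (using Pythagorean identity)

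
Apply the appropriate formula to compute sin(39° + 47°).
sin(39° + 47°) = sin 39° cos 47° + cos 39° sin 47° = 0.9976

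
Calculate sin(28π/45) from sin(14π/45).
sin(28π/45) = 2 sin 14π/45 cos 14π/45 = 0.9272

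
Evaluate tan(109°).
tan(109°) = -2.904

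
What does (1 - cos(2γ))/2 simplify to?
(1 - cos(2γ))/2 = sin²γ (using Power reduction)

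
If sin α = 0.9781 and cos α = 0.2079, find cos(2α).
cos(2α) = cos²α - sin²α = -0.9135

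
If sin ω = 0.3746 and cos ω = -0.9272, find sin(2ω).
sin(2ω) = 2 sin ω cos ω = -0.6947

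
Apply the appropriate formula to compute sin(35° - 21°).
sin(35° - 21°) = sin 35° cos 21° - cos 35° sin 21° = 0.2419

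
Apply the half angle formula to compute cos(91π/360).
cos(91π/360) = √((1 + cos 91π/180)/2) = 0.7009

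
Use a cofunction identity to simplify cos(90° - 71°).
cos(90° - 71°) = sin(71°)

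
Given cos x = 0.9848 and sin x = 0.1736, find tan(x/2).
tan(x/2) = sin x / (1 + cos x) = 0.08746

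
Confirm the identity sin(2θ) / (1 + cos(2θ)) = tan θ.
LHS = 2 sin θ cos θ / (2cos²θ) = sin θ/cos θ = tan θ = RHS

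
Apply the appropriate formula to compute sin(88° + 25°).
sin(88° + 25°) = sin 88° cos 25° + cos 88° sin 25° = 0.9205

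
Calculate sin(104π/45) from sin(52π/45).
sin(104π/45) = 2 sin 52π/45 cos 52π/45 = 0.829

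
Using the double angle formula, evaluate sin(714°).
sin(714°) = 2 sin 357° cos 357° = -0.1045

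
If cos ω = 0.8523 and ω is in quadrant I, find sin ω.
sin ω = 0.5231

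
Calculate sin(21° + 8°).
sin(21° + 8°) = sin 21° cos 8° + cos 21° sin 8° = 0.4848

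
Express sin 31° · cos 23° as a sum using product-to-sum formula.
sin 31° cos 23° = (1/2)[sin(31°+23°) + sin(31°-23°)]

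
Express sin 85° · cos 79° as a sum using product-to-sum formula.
sin 85° cos 79° = (1/2)[sin(85°+79°) + sin(85°-79°)]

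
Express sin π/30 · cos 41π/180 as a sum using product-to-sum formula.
sin π/30 cos 41π/180 = (1/2)[sin(π/30+41π/180) + sin(π/30-41π/180)]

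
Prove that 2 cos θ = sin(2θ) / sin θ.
RHS = 2 sin θ cos θ / sin θ = 2 cos θ = LHS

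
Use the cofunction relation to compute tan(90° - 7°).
tan(90° - 7°) = cot(7°) = 8.144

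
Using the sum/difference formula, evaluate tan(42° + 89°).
tan(42° + 89°) = (tan 42° + tan 89°)/(1 - tan 42° tan 89°) = -1.15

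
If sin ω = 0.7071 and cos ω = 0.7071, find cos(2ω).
cos(2ω) = cos²ω - sin²ω = 0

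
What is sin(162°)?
sin(162°) = 0.309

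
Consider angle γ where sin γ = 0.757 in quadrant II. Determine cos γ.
cos γ = ±√(1 - sin²γ) = -0.6534 (negative in QII)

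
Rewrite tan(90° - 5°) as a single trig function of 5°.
tan(90° - 5°) = cot(5°)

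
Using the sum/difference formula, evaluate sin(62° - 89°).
sin(62° - 89°) = sin 62° cos 89° - cos 62° sin 89° = -0.454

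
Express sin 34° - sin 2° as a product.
sin 34° - sin 2° = 2 cos(18°) sin(16°)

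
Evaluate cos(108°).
cos(108°) = -0.309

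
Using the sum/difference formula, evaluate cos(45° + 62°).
cos(45° + 62°) = cos 45° cos 62° - sin 45° sin 62° = -0.2924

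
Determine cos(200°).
cos(200°) = -0.9397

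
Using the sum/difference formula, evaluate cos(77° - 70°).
cos(77° - 70°) = cos 77° cos 70° + sin 77° sin 70° = 0.9925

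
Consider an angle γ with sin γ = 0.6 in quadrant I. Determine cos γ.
cos γ = √(1 - sin²γ) = 0.8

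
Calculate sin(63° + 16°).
sin(63° + 16°) = sin 63° cos 16° + cos 63° sin 16° = 0.9816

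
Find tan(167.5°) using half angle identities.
tan(167.5°) = sin 335° / (1 + cos 335°) = -0.2217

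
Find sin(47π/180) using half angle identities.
sin(47π/180) = √((1 - cos 47π/90)/2) = 0.7314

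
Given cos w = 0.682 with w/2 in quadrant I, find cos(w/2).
cos(w/2) = ±√((1 + cos w)/2); positive since w/2 ∈ QI, so cos(w/2) = 0.9171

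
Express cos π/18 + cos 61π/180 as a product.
cos π/18 + cos 61π/180 = 2 cos(71π/360) cos(-17π/120)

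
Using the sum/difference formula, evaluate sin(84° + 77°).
sin(84° + 77°) = sin 84° cos 77° + cos 84° sin 77° = 0.3256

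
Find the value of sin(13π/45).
sin(13π/45) = 0.788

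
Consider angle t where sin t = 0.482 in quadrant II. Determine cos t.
cos t = ±√(1 - sin²t) = -0.8762 (negative in QII)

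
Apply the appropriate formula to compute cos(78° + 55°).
cos(78° + 55°) = cos 78° cos 55° - sin 78° sin 55° = -0.682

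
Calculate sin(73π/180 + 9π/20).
sin(73π/180 + 9π/20) = sin 73π/180 cos 9π/20 + cos 73π/180 sin 9π/20 = 0.4384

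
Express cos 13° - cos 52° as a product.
cos 13° - cos 52° = -2 sin(32.5°) sin(-19.5°)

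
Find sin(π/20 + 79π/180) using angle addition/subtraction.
sin(π/20 + 79π/180) = sin π/20 cos 79π/180 + cos π/20 sin 79π/180 = 0.9994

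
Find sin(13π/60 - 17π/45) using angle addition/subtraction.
sin(13π/60 - 17π/45) = sin 13π/60 cos 17π/45 - cos 13π/60 sin 17π/45 = -0.4848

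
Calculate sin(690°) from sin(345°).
sin(690°) = 2 sin 345° cos 345° = -1/2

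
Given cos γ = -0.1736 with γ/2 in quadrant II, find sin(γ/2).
sin(γ/2) = ±√((1 - cos γ)/2); positive since γ/2 ∈ QII, so sin(γ/2) = 0.766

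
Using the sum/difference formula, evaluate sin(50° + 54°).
sin(50° + 54°) = sin 50° cos 54° + cos 50° sin 54° = 0.9703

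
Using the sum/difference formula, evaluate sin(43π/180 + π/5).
sin(43π/180 + π/5) = sin 43π/180 cos π/5 + cos 43π/180 sin π/5 = 0.9816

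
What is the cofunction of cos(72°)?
cos(72°) = sin(90° - 72°) = sin(18°)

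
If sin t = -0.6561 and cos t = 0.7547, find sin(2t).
sin(2t) = 2 sin t cos t = -0.9903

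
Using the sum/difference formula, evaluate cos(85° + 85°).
cos(85° + 85°) = cos 85° cos 85° - sin 85° sin 85° = -0.9848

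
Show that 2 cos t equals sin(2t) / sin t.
RHS = 2 sin t cos t / sin t = 2 cos t = LHS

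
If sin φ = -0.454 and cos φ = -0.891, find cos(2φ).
cos(2φ) = cos²φ - sin²φ = 0.5878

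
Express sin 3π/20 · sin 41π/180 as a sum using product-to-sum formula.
sin 3π/20 sin 41π/180 = (1/2)[cos(3π/20-41π/180) - cos(3π/20+41π/180)]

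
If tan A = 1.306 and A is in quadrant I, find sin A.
sin A = 0.794 (using tan²A + 1 = sec²A)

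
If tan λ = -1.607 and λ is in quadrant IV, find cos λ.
cos λ = 0.5283 (using tan²λ + 1 = sec²λ)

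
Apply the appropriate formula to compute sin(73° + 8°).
sin(73° + 8°) = sin 73° cos 8° + cos 73° sin 8° = 0.9877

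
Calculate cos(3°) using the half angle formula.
cos(3°) = √((1 + cos 6°)/2) = 0.9986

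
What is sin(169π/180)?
sin(169π/180) = 0.1908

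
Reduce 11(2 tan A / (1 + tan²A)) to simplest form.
11(2 tan A / (1 + tan²A)) = 11(sin(2A)) (using Double angle)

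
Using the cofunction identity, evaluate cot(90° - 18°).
cot(90° - 18°) = tan(18°) = 0.3249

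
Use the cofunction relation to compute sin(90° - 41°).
sin(90° - 41°) = cos(41°) = 0.7547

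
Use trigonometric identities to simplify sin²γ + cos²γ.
sin²γ + cos²γ = 1 (using Pythagorean identity)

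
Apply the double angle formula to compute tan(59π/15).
tan(59π/15) = 2 tan 59π/30 / (1 - tan²59π/30) = -0.2126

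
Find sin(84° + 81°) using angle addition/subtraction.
sin(84° + 81°) = sin 84° cos 81° + cos 84° sin 81° = (√6-√2)/4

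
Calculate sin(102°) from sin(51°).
sin(102°) = 2 sin 51° cos 51° = 0.9781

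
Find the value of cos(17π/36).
cos(17π/36) = 0.08716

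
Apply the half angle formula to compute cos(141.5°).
cos(141.5°) = -√((1 + cos 283°)/2) = -0.7826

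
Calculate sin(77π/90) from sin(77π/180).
sin(77π/90) = 2 sin 77π/180 cos 77π/180 = 0.4384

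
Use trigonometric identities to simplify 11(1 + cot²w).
11(1 + cot²w) = 11(csc²w) (using Pythagorean identity)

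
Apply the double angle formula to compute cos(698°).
cos(698°) = cos²349° - sin²349° = 0.9272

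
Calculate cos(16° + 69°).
cos(16° + 69°) = cos 16° cos 69° - sin 16° sin 69° = 0.08716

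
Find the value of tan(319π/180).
tan(319π/180) = -0.8693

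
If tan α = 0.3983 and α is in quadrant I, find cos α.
cos α = 0.929 (using tan²α + 1 = sec²α)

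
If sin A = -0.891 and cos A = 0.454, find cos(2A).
cos(2A) = cos²A - sin²A = -0.5878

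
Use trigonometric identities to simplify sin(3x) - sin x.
sin(3x) - sin x = 2 cos(2x) sin x (using Sum-to-product)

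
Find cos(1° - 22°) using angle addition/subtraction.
cos(1° - 22°) = cos 1° cos 22° + sin 1° sin 22° = 0.9336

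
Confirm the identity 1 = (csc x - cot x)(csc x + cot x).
RHS = csc²x - cot²x = (1 + cot²x) - cot²x = 1 = LHS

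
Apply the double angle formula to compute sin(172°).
sin(172°) = 2 sin 86° cos 86° = 0.1392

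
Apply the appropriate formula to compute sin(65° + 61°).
sin(65° + 61°) = sin 65° cos 61° + cos 65° sin 61° = 0.809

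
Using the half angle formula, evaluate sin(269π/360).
sin(269π/360) = √((1 - cos 269π/180)/2) = 0.7133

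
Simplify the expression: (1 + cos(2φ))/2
(1 + cos(2φ))/2 = cos²φ (using Power reduction)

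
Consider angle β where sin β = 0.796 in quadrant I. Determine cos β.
cos β = √(1 - sin²β) = 0.6053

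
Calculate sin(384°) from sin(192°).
sin(384°) = 2 sin 192° cos 192° = 0.4067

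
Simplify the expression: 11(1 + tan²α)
11(1 + tan²α) = 11(sec²α) (using Pythagorean identity)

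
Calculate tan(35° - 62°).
tan(35° - 62°) = (tan 35° - tan 62°)/(1 + tan 35° tan 62°) = -0.5095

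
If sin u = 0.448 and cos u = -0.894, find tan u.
tan u = sin u / cos u = -0.5011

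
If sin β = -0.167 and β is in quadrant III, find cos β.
cos β = -0.986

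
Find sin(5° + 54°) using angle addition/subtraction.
sin(5° + 54°) = sin 5° cos 54° + cos 5° sin 54° = 0.8572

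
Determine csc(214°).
csc(214°) = -1.788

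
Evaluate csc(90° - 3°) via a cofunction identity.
csc(90° - 3°) = sec(3°) = 1.001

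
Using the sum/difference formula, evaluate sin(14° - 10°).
sin(14° - 10°) = sin 14° cos 10° - cos 14° sin 10° = 0.06976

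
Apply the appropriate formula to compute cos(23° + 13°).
cos(23° + 13°) = cos 23° cos 13° - sin 23° sin 13° = 0.809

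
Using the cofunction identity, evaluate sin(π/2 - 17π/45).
sin(π/2 - 17π/45) = cos(17π/45) = 0.3746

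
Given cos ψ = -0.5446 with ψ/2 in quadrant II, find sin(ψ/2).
sin(ψ/2) = ±√((1 - cos ψ)/2); positive since ψ/2 ∈ QII, so sin(ψ/2) = 0.8788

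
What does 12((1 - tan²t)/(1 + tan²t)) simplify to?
12((1 - tan²t)/(1 + tan²t)) = 12(cos(2t)) (using Double angle)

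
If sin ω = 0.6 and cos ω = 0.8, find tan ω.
tan ω = sin ω / cos ω = 0.75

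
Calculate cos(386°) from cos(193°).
cos(386°) = cos²193° - sin²193° = 0.8988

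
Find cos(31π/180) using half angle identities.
cos(31π/180) = √((1 + cos 31π/90)/2) = 0.8572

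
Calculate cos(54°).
cos(54°) = 0.5878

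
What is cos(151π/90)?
cos(151π/90) = 0.5299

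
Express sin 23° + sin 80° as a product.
sin 23° + sin 80° = 2 sin(51.5°) cos(-28.5°)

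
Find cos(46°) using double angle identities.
cos(46°) = cos²23° - sin²23° = 0.6947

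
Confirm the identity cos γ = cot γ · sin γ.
RHS = (cos γ/sin γ) · sin γ = cos γ = LHS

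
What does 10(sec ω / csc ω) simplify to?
10(sec ω / csc ω) = 10(tan ω) (using Reciprocal identities)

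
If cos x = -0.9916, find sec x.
sec x = 1/cos x = -1.008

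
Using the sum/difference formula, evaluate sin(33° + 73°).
sin(33° + 73°) = sin 33° cos 73° + cos 33° sin 73° = 0.9613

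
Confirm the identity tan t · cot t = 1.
LHS = (sin t/cos t) · (cos t/sin t) = 1 = RHS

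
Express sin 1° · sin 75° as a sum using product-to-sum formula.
sin 1° sin 75° = (1/2)[cos(1°-75°) - cos(1°+75°)]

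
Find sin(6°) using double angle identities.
sin(6°) = 2 sin 3° cos 3° = 0.1045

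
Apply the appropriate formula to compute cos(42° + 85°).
cos(42° + 85°) = cos 42° cos 85° - sin 42° sin 85° = -0.6018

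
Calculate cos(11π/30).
cos(11π/30) = 0.4067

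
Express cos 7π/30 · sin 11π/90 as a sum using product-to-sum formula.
cos 7π/30 sin 11π/90 = (1/2)[sin(7π/30+11π/90) - sin(7π/30-11π/90)]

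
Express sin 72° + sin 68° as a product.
sin 72° + sin 68° = 2 sin(70°) cos(2°)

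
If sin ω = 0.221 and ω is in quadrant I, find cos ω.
cos ω = 0.9753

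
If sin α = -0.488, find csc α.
csc α = 1/sin α = -2.049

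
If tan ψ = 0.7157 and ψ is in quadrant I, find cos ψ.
cos ψ = 0.8132 (using tan²ψ + 1 = sec²ψ)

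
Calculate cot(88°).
cot(88°) = 0.03492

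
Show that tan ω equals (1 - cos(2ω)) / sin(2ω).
RHS = 2sin²ω / (2 sin ω cos ω) = sin ω/cos ω = tan ω = LHS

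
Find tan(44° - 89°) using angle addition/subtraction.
tan(44° - 89°) = (tan 44° - tan 89°)/(1 + tan 44° tan 89°) = -1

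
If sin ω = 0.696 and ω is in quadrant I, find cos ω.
cos ω = 0.718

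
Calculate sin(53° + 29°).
sin(53° + 29°) = sin 53° cos 29° + cos 53° sin 29° = 0.9903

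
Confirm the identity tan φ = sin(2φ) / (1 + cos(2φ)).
RHS = 2 sin φ cos φ / (2cos²φ) = sin φ/cos φ = tan φ = LHS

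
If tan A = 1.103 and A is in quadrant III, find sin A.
sin A = -0.7409 (using tan²A + 1 = sec²A)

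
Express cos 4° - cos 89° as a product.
cos 4° - cos 89° = -2 sin(46.5°) sin(-42.5°)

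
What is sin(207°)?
sin(207°) = -0.454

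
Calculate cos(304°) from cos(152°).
cos(304°) = cos²152° - sin²152° = 0.5592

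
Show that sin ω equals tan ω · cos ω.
RHS = (sin ω/cos ω) · cos ω = sin ω = LHS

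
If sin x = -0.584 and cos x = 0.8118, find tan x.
tan x = sin x / cos x = -0.7194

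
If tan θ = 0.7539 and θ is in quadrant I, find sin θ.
sin θ = 0.602 (using tan²θ + 1 = sec²θ)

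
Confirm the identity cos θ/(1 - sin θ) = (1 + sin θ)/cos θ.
RHS = (1 + sin θ)(1 - sin θ) / (cos θ(1 - sin θ)) = (1 - sin²θ) / (cos θ(1 - sin θ)) = cos²θ / (cos θ(1 - sin θ)) = cos θ/(1 - sin θ) = LHS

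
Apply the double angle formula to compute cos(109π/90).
cos(109π/90) = cos²109π/180 - sin²109π/180 = -0.788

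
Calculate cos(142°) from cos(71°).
cos(142°) = cos²71° - sin²71° = -0.788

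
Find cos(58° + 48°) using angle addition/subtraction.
cos(58° + 48°) = cos 58° cos 48° - sin 58° sin 48° = -0.2756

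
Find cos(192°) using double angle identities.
cos(192°) = cos²96° - sin²96° = -0.9781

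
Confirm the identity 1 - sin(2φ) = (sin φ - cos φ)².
RHS = sin²φ - 2 sin φ cos φ + cos²φ = (sin²φ + cos²φ) - 2 sin φ cos φ = 1 - sin(2φ) = LHS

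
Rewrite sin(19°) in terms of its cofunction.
sin(19°) = cos(90° - 19°) = cos(71°)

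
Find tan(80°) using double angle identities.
tan(80°) = 2 tan 40° / (1 - tan²40°) = 5.671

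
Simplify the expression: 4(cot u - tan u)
4(cot u - tan u) = 4(2 cot(2u)) (using Double angle)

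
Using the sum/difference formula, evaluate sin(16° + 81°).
sin(16° + 81°) = sin 16° cos 81° + cos 16° sin 81° = 0.9925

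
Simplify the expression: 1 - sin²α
1 - sin²α = cos²α (using Pythagorean identity)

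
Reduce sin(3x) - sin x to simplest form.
sin(3x) - sin x = 2 cos(2x) sin x (using Sum-to-product)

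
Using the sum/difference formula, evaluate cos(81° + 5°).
cos(81° + 5°) = cos 81° cos 5° - sin 81° sin 5° = 0.06976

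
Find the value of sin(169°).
sin(169°) = 0.1908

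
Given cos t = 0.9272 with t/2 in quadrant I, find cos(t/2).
cos(t/2) = ±√((1 + cos t)/2); positive since t/2 ∈ QI, so cos(t/2) = 0.9816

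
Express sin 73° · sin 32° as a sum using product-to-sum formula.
sin 73° sin 32° = (1/2)[cos(73°-32°) - cos(73°+32°)]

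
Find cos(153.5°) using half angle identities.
cos(153.5°) = -√((1 + cos 307°)/2) = -0.8949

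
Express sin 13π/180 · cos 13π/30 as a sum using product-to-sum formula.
sin 13π/180 cos 13π/30 = (1/2)[sin(13π/180+13π/30) + sin(13π/180-13π/30)]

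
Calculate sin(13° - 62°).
sin(13° - 62°) = sin 13° cos 62° - cos 13° sin 62° = -0.7547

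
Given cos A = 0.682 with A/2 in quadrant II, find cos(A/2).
cos(A/2) = ±√((1 + cos A)/2); negative since A/2 ∈ QII, so cos(A/2) = -0.9171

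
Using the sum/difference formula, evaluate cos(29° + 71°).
cos(29° + 71°) = cos 29° cos 71° - sin 29° sin 71° = -0.1736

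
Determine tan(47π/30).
tan(47π/30) = -4.705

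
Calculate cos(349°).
cos(349°) = 0.9816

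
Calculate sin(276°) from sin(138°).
sin(276°) = 2 sin 138° cos 138° = -0.9945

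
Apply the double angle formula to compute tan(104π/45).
tan(104π/45) = 2 tan 52π/45 / (1 - tan²52π/45) = 1.483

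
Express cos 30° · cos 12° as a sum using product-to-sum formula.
cos 30° cos 12° = (1/2)[cos(30°-12°) + cos(30°+12°)]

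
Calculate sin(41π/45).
sin(41π/45) = 0.2756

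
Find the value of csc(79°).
csc(79°) = 1.019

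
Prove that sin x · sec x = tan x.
LHS = sin x · (1/cos x) = sin x/cos x = tan x = RHS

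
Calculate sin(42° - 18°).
sin(42° - 18°) = sin 42° cos 18° - cos 42° sin 18° = 0.4067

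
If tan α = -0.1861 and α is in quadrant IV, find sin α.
sin α = -0.183 (using tan²α + 1 = sec²α)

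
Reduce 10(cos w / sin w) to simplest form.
10(cos w / sin w) = 10(cot w) (using Quotient identity)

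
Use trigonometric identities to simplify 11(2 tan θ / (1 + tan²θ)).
11(2 tan θ / (1 + tan²θ)) = 11(sin(2θ)) (using Double angle)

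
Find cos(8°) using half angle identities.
cos(8°) = √((1 + cos 16°)/2) = 0.9903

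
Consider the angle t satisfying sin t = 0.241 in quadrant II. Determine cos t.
cos t = ±√(1 - sin²t) = -0.9705 (negative in QII)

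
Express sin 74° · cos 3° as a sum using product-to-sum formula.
sin 74° cos 3° = (1/2)[sin(74°+3°) + sin(74°-3°)]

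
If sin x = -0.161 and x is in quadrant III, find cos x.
cos x = -0.987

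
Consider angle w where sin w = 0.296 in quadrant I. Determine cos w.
cos w = √(1 - sin²w) = 0.9552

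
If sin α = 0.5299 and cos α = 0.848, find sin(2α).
sin(2α) = 2 sin α cos α = 0.8987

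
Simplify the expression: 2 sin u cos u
2 sin u cos u = sin(2u) (using Double angle)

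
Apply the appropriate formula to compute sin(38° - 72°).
sin(38° - 72°) = sin 38° cos 72° - cos 38° sin 72° = -0.5592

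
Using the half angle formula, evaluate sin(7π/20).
sin(7π/20) = √((1 - cos 7π/10)/2) = 0.891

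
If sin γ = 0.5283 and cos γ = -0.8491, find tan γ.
tan γ = sin γ / cos γ = -0.6222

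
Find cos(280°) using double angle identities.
cos(280°) = cos²140° - sin²140° = 0.1736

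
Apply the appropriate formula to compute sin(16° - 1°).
sin(16° - 1°) = sin 16° cos 1° - cos 16° sin 1° = (√6-√2)/4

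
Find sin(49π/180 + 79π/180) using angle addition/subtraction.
sin(49π/180 + 79π/180) = sin 49π/180 cos 79π/180 + cos 49π/180 sin 79π/180 = 0.788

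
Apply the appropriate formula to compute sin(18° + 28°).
sin(18° + 28°) = sin 18° cos 28° + cos 18° sin 28° = 0.7193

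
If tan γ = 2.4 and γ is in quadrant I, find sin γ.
sin γ = 0.9231 (using tan²γ + 1 = sec²γ)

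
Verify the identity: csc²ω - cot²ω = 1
LHS = 1/sin²ω - cos²ω/sin²ω = (1 - cos²ω)/sin²ω = sin²ω/sin²ω = 1 = RHS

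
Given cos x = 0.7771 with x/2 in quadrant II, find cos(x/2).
cos(x/2) = ±√((1 + cos x)/2); negative since x/2 ∈ QII, so cos(x/2) = -0.9426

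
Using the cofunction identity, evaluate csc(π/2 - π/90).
csc(π/2 - π/90) = sec(π/90) = 1.001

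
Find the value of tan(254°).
tan(254°) = 3.487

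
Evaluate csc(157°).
csc(157°) = 2.559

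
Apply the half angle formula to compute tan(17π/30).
tan(17π/30) = sin 17π/15 / (1 + cos 17π/15) = -4.705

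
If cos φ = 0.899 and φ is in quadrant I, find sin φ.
sin φ = 0.4379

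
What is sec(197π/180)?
sec(197π/180) = -1.046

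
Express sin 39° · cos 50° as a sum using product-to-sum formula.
sin 39° cos 50° = (1/2)[sin(39°+50°) + sin(39°-50°)]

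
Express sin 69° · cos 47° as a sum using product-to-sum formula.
sin 69° cos 47° = (1/2)[sin(69°+47°) + sin(69°-47°)]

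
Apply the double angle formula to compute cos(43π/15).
cos(43π/15) = 2cos²43π/30 - 1 = -0.9135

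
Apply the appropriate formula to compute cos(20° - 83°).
cos(20° - 83°) = cos 20° cos 83° + sin 20° sin 83° = 0.454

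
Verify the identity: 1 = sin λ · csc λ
RHS = sin λ · (1/sin λ) = 1 = LHS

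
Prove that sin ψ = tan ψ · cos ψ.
RHS = (sin ψ/cos ψ) · cos ψ = sin ψ = LHS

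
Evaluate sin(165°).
sin(165°) = (√6-√2)/4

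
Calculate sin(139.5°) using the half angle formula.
sin(139.5°) = √((1 - cos 279°)/2) = 0.6494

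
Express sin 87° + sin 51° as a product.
sin 87° + sin 51° = 2 sin(69°) cos(18°)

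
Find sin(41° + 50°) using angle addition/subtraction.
sin(41° + 50°) = sin 41° cos 50° + cos 41° sin 50° = 0.9998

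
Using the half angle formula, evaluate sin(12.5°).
sin(12.5°) = √((1 - cos 25°)/2) = 0.2164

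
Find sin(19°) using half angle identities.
sin(19°) = √((1 - cos 38°)/2) = 0.3256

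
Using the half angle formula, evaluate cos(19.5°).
cos(19.5°) = √((1 + cos 39°)/2) = 0.9426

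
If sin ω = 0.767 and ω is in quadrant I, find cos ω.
cos ω = 0.6416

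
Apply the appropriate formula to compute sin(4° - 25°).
sin(4° - 25°) = sin 4° cos 25° - cos 4° sin 25° = -0.3584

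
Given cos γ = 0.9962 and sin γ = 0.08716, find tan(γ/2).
tan(γ/2) = sin γ / (1 + cos γ) = 0.04366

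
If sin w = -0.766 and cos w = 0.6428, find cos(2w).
cos(2w) = cos²w - sin²w = -0.1736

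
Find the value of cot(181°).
cot(181°) = 57.29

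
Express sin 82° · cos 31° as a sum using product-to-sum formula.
sin 82° cos 31° = (1/2)[sin(82°+31°) + sin(82°-31°)]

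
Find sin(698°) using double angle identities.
sin(698°) = 2 sin 349° cos 349° = -0.3746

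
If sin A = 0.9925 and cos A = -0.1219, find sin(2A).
sin(2A) = 2 sin A cos A = -0.242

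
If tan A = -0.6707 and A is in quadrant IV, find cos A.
cos A = 0.8305 (using tan²A + 1 = sec²A)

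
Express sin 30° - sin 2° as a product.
sin 30° - sin 2° = 2 cos(16°) sin(14°)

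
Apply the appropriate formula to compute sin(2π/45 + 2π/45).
sin(2π/45 + 2π/45) = sin 2π/45 cos 2π/45 + cos 2π/45 sin 2π/45 = 0.2756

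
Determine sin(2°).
sin(2°) = 0.0349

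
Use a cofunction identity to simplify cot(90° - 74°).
cot(90° - 74°) = tan(74°)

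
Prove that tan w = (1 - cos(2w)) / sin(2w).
RHS = 2sin²w / (2 sin w cos w) = sin w/cos w = tan w = LHS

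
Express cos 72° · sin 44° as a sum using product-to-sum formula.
cos 72° sin 44° = (1/2)[sin(72°+44°) - sin(72°-44°)]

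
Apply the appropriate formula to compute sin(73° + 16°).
sin(73° + 16°) = sin 73° cos 16° + cos 73° sin 16° = 0.9998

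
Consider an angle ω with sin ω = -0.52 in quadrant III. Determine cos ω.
cos ω = ±√(1 - sin²ω) = -0.8542 (negative in QIII)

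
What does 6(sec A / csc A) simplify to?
6(sec A / csc A) = 6(tan A) (using Reciprocal identities)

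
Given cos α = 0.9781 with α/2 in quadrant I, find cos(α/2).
cos(α/2) = ±√((1 + cos α)/2); positive since α/2 ∈ QI, so cos(α/2) = 0.9945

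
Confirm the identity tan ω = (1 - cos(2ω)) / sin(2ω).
RHS = 2sin²ω / (2 sin ω cos ω) = sin ω/cos ω = tan ω = LHS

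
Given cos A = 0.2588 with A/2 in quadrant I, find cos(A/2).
cos(A/2) = ±√((1 + cos A)/2); positive since A/2 ∈ QI, so cos(A/2) = 0.7933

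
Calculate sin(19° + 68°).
sin(19° + 68°) = sin 19° cos 68° + cos 19° sin 68° = 0.9986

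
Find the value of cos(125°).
cos(125°) = -0.5736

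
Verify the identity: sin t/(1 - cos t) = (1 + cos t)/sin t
LHS = sin t(1 + cos t) / ((1 - cos t)(1 + cos t)) = sin t(1 + cos t) / (1 - cos²t) = sin t(1 + cos t) / sin²t = (1 + cos t)/sin t = RHS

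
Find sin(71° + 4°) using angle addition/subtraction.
sin(71° + 4°) = sin 71° cos 4° + cos 71° sin 4° = (√6+√2)/4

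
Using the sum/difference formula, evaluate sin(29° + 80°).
sin(29° + 80°) = sin 29° cos 80° + cos 29° sin 80° = 0.9455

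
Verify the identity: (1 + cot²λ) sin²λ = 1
LHS = csc²λ · sin²λ = (1/sin²λ) · sin²λ = 1 = RHS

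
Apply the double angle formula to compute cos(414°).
cos(414°) = cos²207° - sin²207° = 0.5878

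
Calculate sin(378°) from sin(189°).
sin(378°) = 2 sin 189° cos 189° = 0.309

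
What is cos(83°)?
cos(83°) = 0.1219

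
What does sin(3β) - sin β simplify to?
sin(3β) - sin β = 2 cos(2β) sin β (using Sum-to-product)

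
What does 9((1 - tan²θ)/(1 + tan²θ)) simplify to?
9((1 - tan²θ)/(1 + tan²θ)) = 9(cos(2θ)) (using Double angle)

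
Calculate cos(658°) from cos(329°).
cos(658°) = cos²329° - sin²329° = 0.4695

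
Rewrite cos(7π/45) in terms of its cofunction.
cos(7π/45) = sin(π/2 - 7π/45) = sin(31π/90)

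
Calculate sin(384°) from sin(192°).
sin(384°) = 2 sin 192° cos 192° = 0.4067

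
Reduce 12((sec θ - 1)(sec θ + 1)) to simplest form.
12((sec θ - 1)(sec θ + 1)) = 12(tan²θ) (using Diff. of squares)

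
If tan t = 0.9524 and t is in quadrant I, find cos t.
cos t = 0.7241 (using tan²t + 1 = sec²t)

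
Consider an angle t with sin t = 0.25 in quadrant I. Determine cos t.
cos t = √(1 - sin²t) = 0.9682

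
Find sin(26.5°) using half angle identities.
sin(26.5°) = √((1 - cos 53°)/2) = 0.4462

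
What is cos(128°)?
cos(128°) = -0.6157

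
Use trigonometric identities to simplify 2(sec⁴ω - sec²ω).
2(sec⁴ω - sec²ω) = 2(tan⁴ω + tan²ω) (using Pythagorean)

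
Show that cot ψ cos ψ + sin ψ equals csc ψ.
LHS = cos²ψ/sin ψ + sin ψ = (cos²ψ + sin²ψ)/sin ψ = 1/sin ψ = csc ψ = RHS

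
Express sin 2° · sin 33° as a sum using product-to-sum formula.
sin 2° sin 33° = (1/2)[cos(2°-33°) - cos(2°+33°)]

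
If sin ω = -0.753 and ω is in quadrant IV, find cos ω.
cos ω = 0.658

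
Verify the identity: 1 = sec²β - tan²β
RHS = 1/cos²β - sin²β/cos²β = (1 - sin²β)/cos²β = cos²β/cos²β = 1 = LHS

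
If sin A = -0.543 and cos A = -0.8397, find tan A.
tan A = sin A / cos A = 0.6467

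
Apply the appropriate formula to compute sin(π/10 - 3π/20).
sin(π/10 - 3π/20) = sin π/10 cos 3π/20 - cos π/10 sin 3π/20 = -0.1564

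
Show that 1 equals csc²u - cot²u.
RHS = 1/sin²u - cos²u/sin²u = (1 - cos²u)/sin²u = sin²u/sin²u = 1 = LHS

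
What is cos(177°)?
cos(177°) = -0.9986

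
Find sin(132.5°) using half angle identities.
sin(132.5°) = √((1 - cos 265°)/2) = 0.7373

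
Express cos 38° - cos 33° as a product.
cos 38° - cos 33° = -2 sin(35.5°) sin(2.5°)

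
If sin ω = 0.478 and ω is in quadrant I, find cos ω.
cos ω = 0.8784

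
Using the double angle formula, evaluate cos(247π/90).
cos(247π/90) = cos²247π/180 - sin²247π/180 = -0.6947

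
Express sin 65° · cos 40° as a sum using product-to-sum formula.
sin 65° cos 40° = (1/2)[sin(65°+40°) + sin(65°-40°)]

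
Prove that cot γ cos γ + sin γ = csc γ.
LHS = cos²γ/sin γ + sin γ = (cos²γ + sin²γ)/sin γ = 1/sin γ = csc γ = RHS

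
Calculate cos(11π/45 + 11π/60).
cos(11π/45 + 11π/60) = cos 11π/45 cos 11π/60 - sin 11π/45 sin 11π/60 = 0.225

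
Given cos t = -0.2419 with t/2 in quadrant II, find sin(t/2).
sin(t/2) = ±√((1 - cos t)/2); positive since t/2 ∈ QII, so sin(t/2) = 0.788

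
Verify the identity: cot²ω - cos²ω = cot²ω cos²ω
LHS = cos²ω/sin²ω - cos²ω = cos²ω(1/sin²ω - 1) = cos²ω · (1 - sin²ω)/sin²ω = cos²ω · cos²ω/sin²ω = cos²ω · cot²ω = RHS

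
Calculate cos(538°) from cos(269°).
cos(538°) = 1 - 2sin²269° = -0.9994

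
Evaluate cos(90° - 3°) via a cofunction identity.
cos(90° - 3°) = sin(3°) = 0.05234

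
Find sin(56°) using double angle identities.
sin(56°) = 2 sin 28° cos 28° = 0.829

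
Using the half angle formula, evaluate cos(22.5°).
cos(22.5°) = √((1 + cos 45°)/2) = √(2+√2)/2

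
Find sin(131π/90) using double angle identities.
sin(131π/90) = 2 sin 131π/180 cos 131π/180 = -0.9903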